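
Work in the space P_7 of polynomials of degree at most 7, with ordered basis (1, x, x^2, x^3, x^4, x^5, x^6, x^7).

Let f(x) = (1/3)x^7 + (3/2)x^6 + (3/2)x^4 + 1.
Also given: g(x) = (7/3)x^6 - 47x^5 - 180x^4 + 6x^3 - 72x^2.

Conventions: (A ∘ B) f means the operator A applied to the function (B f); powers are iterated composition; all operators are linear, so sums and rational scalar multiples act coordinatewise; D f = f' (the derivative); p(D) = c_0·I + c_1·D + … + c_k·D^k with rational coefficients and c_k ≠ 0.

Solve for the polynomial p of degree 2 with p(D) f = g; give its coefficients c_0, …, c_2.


p(D) = D − 4·D^2, i.e. c_0 = 0, c_1 = 1, c_2 = -4

D^0 f = (1/3)x^7 + (3/2)x^6 + (3/2)x^4 + 1
D^1 f = (7/3)x^6 + 9x^5 + 6x^3
D^2 f = 14x^5 + 45x^4 + 18x^2
matching coefficients of g against c_0 f + c_1 Df + … from the top degree down determines the c_i
solution: c_0 = 0, c_1 = 1, c_2 = -4


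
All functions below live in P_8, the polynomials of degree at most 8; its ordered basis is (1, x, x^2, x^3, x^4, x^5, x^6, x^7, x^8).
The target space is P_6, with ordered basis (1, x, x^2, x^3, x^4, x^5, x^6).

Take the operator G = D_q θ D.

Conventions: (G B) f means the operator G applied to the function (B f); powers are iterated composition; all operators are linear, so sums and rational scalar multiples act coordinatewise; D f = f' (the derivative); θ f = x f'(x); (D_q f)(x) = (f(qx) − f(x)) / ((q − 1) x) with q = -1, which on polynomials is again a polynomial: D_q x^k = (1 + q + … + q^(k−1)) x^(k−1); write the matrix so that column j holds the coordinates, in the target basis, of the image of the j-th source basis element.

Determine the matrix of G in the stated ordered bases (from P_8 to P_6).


image of 1: 0
image of x: 0
image of x^2: 2
image of x^3: 0
image of x^4: 12x^2
image of x^5: 0
image of x^6: 30x^4
image of x^7: 0
image of x^8: 56x^6
each image's coordinates form column j of the matrix

the matrix is [[0, 0, 2, 0, 0, 0, 0, 0, 0]; [0, 0, 0, 0, 0, 0, 0, 0, 0]; [0, 0, 0, 0, 12, 0, 0, 0, 0]; [0, 0, 0, 0, 0, 0, 0, 0, 0]; [0, 0, 0, 0, 0, 0, 30, 0, 0]; [0, 0, 0, 0, 0, 0, 0, 0, 0]; [0, 0, 0, 0, 0, 0, 0, 0, 56]] (rows listed top to bottom)


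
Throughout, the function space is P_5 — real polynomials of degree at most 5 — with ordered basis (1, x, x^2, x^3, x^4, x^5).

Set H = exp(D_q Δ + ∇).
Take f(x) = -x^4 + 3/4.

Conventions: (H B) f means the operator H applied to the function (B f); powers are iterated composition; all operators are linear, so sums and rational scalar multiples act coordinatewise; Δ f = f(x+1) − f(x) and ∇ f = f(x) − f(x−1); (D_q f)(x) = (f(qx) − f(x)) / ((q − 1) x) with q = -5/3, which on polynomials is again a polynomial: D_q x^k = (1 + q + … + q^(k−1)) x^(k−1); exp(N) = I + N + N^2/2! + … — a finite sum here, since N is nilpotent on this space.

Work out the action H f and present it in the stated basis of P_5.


order-1 term: -4x^3 - (22/9)x^2 - 3
order-2 term: -6x^2 + (68/9)x - 83/9
order-3 term: -4x + 14/27
order-4 term: -1
the series for exp(D_q Δ + ∇) f terminates at order 4
exp(D_q Δ + ∇) f = -x^4 - 4x^3 - (76/9)x^2 + (32/9)x - 1291/108

g(x) = -x^4 - 4x^3 - (76/9)x^2 + (32/9)x - 1291/108


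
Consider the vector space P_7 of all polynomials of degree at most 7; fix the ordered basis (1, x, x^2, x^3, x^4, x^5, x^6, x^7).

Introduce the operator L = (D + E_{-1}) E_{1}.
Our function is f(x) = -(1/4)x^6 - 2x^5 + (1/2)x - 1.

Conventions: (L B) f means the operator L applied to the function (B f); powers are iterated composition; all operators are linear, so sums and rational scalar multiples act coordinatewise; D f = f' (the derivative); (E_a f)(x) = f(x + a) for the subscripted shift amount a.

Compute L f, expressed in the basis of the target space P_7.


E_{1} f = -(1/4)x^6 - (7/2)x^5 - (55/4)x^4 - 25x^3 - (95/4)x^2 - 11x - 11/4
D E_{1} f = -(3/2)x^5 - (35/2)x^4 - 55x^3 - 75x^2 - (95/2)x - 11
E_{-1} E_{1} f = -(1/4)x^6 - 2x^5 + (1/2)x - 1
(D + E_{-1}) E_{1} f = -(1/4)x^6 - (7/2)x^5 - (35/2)x^4 - 55x^3 - 75x^2 - 47x - 12

the image equals g(x) = -(1/4)x^6 - (7/2)x^5 - (35/2)x^4 - 55x^3 - 75x^2 - 47x - 12


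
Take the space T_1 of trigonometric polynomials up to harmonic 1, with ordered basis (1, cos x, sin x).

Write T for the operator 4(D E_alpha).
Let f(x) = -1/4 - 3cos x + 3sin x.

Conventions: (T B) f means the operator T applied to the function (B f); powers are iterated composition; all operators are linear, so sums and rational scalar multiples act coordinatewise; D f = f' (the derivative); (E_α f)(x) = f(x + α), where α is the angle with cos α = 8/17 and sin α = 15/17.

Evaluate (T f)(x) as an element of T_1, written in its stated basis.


the result is g(x) = (276/17)cos x - (84/17)sin x

E_alpha f = -1/4 + (21/17)cos x + (69/17)sin x
D E_alpha f = (69/17)cos x - (21/17)sin x
(4(D E_alpha)) f = (276/17)cos x - (84/17)sin x


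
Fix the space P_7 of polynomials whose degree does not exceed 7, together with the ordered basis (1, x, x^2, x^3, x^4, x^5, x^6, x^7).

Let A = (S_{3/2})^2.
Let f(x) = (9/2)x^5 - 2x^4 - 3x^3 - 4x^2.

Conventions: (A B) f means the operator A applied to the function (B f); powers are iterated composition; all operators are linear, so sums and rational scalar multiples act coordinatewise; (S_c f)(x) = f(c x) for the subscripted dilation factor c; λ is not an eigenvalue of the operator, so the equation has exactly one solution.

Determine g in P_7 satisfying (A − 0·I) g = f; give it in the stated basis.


the image equals g(x) = (512/6561)x^5 - (512/6561)x^4 - (64/243)x^3 - (64/81)x^2

write g with unknown coordinates in the stated basis and equate coefficients in (A − 0·I) g = f
solving from the highest basis element down gives g = (512/6561)x^5 - (512/6561)x^4 - (64/243)x^3 - (64/81)x^2
check: A g = (9/2)x^5 - 2x^4 - 3x^3 - 4x^2
so A g − 0·g = (9/2)x^5 - 2x^4 - 3x^3 - 4x^2 = f ✓


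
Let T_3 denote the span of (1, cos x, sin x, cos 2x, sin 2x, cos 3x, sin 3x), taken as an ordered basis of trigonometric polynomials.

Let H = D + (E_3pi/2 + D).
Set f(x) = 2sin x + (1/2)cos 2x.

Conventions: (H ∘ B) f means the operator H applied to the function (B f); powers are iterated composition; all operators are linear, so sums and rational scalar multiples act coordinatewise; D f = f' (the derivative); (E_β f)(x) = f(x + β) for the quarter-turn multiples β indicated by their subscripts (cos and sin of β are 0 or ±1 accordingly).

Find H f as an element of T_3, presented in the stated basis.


the image equals g(x) = 2cos x - (1/2)cos 2x - 2sin 2x

D f = 2cos x - sin 2x
E_3pi/2 f = -2cos x - (1/2)cos 2x
D f = 2cos x - sin 2x
(E_3pi/2 + D) f = -(1/2)cos 2x - sin 2x
(D + (E_3pi/2 + D)) f = 2cos x - (1/2)cos 2x - 2sin 2x


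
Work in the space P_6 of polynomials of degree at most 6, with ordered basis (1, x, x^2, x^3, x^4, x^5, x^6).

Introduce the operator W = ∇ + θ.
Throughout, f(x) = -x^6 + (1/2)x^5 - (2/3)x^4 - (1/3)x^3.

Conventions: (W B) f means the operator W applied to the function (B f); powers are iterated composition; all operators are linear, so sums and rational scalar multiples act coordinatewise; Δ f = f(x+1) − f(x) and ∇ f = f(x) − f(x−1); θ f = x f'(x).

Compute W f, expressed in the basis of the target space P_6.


the image equals g(x) = -6x^6 - (7/2)x^5 + (89/6)x^4 - (86/3)x^3 + 23x^2 - (61/6)x + 11/6

∇ f = -6x^5 + (35/2)x^4 - (83/3)x^3 + 23x^2 - (61/6)x + 11/6
θ f = -6x^6 + (5/2)x^5 - (8/3)x^4 - x^3
(∇ + θ) f = -6x^6 - (7/2)x^5 + (89/6)x^4 - (86/3)x^3 + 23x^2 - (61/6)x + 11/6


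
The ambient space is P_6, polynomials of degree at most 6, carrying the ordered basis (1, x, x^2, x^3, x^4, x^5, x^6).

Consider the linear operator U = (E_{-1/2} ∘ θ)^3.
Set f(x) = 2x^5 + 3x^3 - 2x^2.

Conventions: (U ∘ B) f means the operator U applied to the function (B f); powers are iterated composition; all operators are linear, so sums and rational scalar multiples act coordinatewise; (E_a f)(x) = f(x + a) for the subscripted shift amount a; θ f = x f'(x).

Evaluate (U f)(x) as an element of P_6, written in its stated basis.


θ f = 10x^5 + 9x^3 - 4x^2
E_{-1/2} θ f = 10x^5 - 25x^4 + 34x^3 - 30x^2 + (111/8)x - 39/16
θ (E_{-1/2} ∘ θ) f = 50x^5 - 100x^4 + 102x^3 - 60x^2 + (111/8)x
E_{-1/2} θ (E_{-1/2} ∘ θ) f = 50x^5 - 225x^4 + 427x^3 - (851/2)x^2 + 216x - 85/2
θ (E_{-1/2} ∘ θ) (E_{-1/2} ∘ θ) f = 250x^5 - 900x^4 + 1281x^3 - 851x^2 + 216x
E_{-1/2} θ (E_{-1/2} ∘ θ) (E_{-1/2} ∘ θ) f = 250x^5 - 1525x^4 + 3706x^3 - 4435x^2 + (20447/8)x - 8719/16

the image equals g(x) = 250x^5 - 1525x^4 + 3706x^3 - 4435x^2 + (20447/8)x - 8719/16


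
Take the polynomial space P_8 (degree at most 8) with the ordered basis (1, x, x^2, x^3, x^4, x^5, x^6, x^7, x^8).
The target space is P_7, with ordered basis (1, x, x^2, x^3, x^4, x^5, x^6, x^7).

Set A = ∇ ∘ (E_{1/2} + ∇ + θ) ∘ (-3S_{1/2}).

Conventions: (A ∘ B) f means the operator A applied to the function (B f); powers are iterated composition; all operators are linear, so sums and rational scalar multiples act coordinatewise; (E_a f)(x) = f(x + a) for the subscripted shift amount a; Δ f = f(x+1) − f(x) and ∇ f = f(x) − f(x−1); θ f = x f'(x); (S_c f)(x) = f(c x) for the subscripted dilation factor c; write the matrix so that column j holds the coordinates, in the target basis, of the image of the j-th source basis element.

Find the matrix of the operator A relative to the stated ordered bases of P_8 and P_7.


the matrix is [[0, -3, 0, 33/32, -15/8, 1197/512, -21/8, 22845/8192, -369/128]; [0, 0, -9/2, 9/8, 21/16, -135/32, 3447/512, -1155/128, 22653/2048]; [0, 0, 0, -9/2, 9/4, 45/64, -45/8, 23121/2048, -567/32]; [0, 0, 0, 0, -15/4, 45/16, -15/64, -735/128, 7371/512]; [0, 0, 0, 0, 0, -45/16, 45/16, -525/512, -315/64]; [0, 0, 0, 0, 0, 0, -63/32, 315/128, -189/128]; [0, 0, 0, 0, 0, 0, 0, -21/16, 63/32]; [0, 0, 0, 0, 0, 0, 0, 0, -27/32]] (rows listed top to bottom)

image of 1: 0
image of x: -3
image of x^2: -(9/2)x
image of x^3: -(9/2)x^2 + (9/8)x + 33/32
image of x^4: -(15/4)x^3 + (9/4)x^2 + (21/16)x - 15/8
image of x^5: -(45/16)x^4 + (45/16)x^3 + (45/64)x^2 - (135/32)x + 1197/512
image of x^6: -(63/32)x^5 + (45/16)x^4 - (15/64)x^3 - (45/8)x^2 + (3447/512)x - 21/8
image of x^7: -(21/16)x^6 + (315/128)x^5 - (525/512)x^4 - (735/128)x^3 + (23121/2048)x^2 - (1155/128)x + 22845/8192
image of x^8: -(27/32)x^7 + (63/32)x^6 - (189/128)x^5 - (315/64)x^4 + (7371/512)x^3 - (567/32)x^2 + (22653/2048)x - 369/128
each image's coordinates form column j of the matrix


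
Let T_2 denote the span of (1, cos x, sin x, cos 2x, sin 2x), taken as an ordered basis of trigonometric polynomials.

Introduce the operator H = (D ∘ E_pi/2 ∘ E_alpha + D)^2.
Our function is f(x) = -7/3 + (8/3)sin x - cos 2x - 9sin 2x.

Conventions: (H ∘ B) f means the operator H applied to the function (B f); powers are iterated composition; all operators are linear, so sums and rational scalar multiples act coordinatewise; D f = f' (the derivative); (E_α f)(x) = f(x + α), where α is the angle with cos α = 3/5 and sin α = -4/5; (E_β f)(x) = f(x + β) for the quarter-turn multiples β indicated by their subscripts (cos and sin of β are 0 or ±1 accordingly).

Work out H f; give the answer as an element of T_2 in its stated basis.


E_alpha f = -7/3 - (32/15)cos x + (8/5)sin x + (223/25)cos 2x + (39/25)sin 2x
E_pi/2 E_alpha f = -7/3 + (8/5)cos x + (32/15)sin x - (223/25)cos 2x - (39/25)sin 2x
D E_pi/2 E_alpha f = (32/15)cos x - (8/5)sin x - (78/25)cos 2x + (446/25)sin 2x
D f = (8/3)cos x - 18cos 2x + 2sin 2x
(D ∘ E_pi/2 ∘ E_alpha + D) f = (24/5)cos x - (8/5)sin x - (528/25)cos 2x + (496/25)sin 2x
E_alpha (D ∘ E_pi/2 ∘ E_alpha + D) f = (104/25)cos x + (72/25)sin x - (8208/625)cos 2x - (16144/625)sin 2x
E_pi/2 E_alpha (D ∘ E_pi/2 ∘ E_alpha + D) f = (72/25)cos x - (104/25)sin x + (8208/625)cos 2x + (16144/625)sin 2x
D E_pi/2 E_alpha (D ∘ E_pi/2 ∘ E_alpha + D) f = -(104/25)cos x - (72/25)sin x + (32288/625)cos 2x - (16416/625)sin 2x
D (D ∘ E_pi/2 ∘ E_alpha + D) f = -(8/5)cos x - (24/5)sin x + (992/25)cos 2x + (1056/25)sin 2x
(D ∘ E_pi/2 ∘ E_alpha + D) (D ∘ E_pi/2 ∘ E_alpha + D) f = -(144/25)cos x - (192/25)sin x + (57088/625)cos 2x + (9984/625)sin 2x

the image equals g(x) = -(144/25)cos x - (192/25)sin x + (57088/625)cos 2x + (9984/625)sin 2x


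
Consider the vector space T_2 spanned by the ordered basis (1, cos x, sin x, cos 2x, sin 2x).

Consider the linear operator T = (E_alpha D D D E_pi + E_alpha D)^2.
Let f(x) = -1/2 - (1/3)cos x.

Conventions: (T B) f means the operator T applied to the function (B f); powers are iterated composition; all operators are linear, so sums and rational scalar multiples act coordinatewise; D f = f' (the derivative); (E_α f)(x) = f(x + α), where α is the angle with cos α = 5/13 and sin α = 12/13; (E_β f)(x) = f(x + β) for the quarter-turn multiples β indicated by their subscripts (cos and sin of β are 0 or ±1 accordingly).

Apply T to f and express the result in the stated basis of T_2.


E_pi f = -1/2 + (1/3)cos x
D E_pi f = -(1/3)sin x
D D E_pi f = -(1/3)cos x
D (D D E_pi) f = (1/3)sin x
E_alpha D (D D E_pi) f = (4/13)cos x + (5/39)sin x
D f = (1/3)sin x
E_alpha D f = (4/13)cos x + (5/39)sin x
(E_alpha D D D E_pi + E_alpha D) f = (8/13)cos x + (10/39)sin x
E_pi (E_alpha D D D E_pi + E_alpha D) f = -(8/13)cos x - (10/39)sin x
D E_pi (E_alpha D D D E_pi + E_alpha D) f = -(10/39)cos x + (8/13)sin x
D D E_pi (E_alpha D D D E_pi + E_alpha D) f = (8/13)cos x + (10/39)sin x
D (D D E_pi) (E_alpha D D D E_pi + E_alpha D) f = (10/39)cos x - (8/13)sin x
E_alpha D (D D E_pi) (E_alpha D D D E_pi + E_alpha D) f = -(238/507)cos x - (80/169)sin x
D (E_alpha D D D E_pi + E_alpha D) f = (10/39)cos x - (8/13)sin x
E_alpha D (E_alpha D D D E_pi + E_alpha D) f = -(238/507)cos x - (80/169)sin x
(E_alpha D D D E_pi + E_alpha D) (E_alpha D D D E_pi + E_alpha D) f = -(476/507)cos x - (160/169)sin x

the result is g(x) = -(476/507)cos x - (160/169)sin x


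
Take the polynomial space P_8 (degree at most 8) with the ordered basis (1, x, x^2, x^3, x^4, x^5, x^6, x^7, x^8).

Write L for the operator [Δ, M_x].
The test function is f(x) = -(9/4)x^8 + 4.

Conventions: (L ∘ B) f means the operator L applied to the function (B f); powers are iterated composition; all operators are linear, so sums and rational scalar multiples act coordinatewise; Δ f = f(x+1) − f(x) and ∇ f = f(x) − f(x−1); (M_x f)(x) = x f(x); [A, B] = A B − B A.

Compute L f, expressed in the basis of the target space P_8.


M_x f = -(9/4)x^9 + 4x
Δ M_x f = -(81/4)x^8 - 81x^7 - 189x^6 - (567/2)x^5 - (567/2)x^4 - 189x^3 - 81x^2 - (81/4)x + 7/4
Δ f = -18x^7 - 63x^6 - 126x^5 - (315/2)x^4 - 126x^3 - 63x^2 - 18x - 9/4
M_x Δ f = -18x^8 - 63x^7 - 126x^6 - (315/2)x^5 - 126x^4 - 63x^3 - 18x^2 - (9/4)x
[Δ, M_x] f = -(9/4)x^8 - 18x^7 - 63x^6 - 126x^5 - (315/2)x^4 - 126x^3 - 63x^2 - 18x + 7/4

the image equals g(x) = -(9/4)x^8 - 18x^7 - 63x^6 - 126x^5 - (315/2)x^4 - 126x^3 - 63x^2 - 18x + 7/4


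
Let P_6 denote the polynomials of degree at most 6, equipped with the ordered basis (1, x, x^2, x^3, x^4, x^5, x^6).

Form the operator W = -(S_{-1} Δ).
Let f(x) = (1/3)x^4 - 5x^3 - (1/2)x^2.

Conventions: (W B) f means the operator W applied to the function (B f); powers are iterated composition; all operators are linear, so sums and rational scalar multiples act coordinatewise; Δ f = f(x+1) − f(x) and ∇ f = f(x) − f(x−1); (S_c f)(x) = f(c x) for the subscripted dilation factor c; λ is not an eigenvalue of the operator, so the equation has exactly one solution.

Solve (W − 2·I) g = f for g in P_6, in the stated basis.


g(x) = -(1/6)x^4 + (13/6)x^3 - (5/2)x^2 + (5/12)x + 1/24

write g with unknown coordinates in the stated basis and equate coefficients in (W − 2·I) g = f
solving from the highest basis element down gives g = -(1/6)x^4 + (13/6)x^3 - (5/2)x^2 + (5/12)x + 1/24
check: W g = -(2/3)x^3 - (11/2)x^2 + (5/6)x + 1/12
so W g − 2·g = (1/3)x^4 - 5x^3 - (1/2)x^2 = f ✓


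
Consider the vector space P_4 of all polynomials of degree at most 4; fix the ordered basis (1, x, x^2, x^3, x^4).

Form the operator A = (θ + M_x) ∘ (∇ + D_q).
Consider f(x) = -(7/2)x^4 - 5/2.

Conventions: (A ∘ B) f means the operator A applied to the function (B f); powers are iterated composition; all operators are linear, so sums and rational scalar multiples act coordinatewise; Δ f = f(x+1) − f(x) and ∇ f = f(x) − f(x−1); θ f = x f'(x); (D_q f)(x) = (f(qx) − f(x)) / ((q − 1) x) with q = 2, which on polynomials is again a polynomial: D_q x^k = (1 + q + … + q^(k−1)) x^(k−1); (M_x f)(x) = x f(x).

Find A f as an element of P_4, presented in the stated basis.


the image equals g(x) = -(133/2)x^4 - (357/2)x^3 + 28x^2 - (21/2)x

∇ f = -14x^3 + 21x^2 - 14x + 7/2
D_q f = -(105/2)x^3
(∇ + D_q) f = -(133/2)x^3 + 21x^2 - 14x + 7/2
θ (∇ + D_q) f = -(399/2)x^3 + 42x^2 - 14x
M_x (∇ + D_q) f = -(133/2)x^4 + 21x^3 - 14x^2 + (7/2)x
(θ + M_x) (∇ + D_q) f = -(133/2)x^4 - (357/2)x^3 + 28x^2 - (21/2)x


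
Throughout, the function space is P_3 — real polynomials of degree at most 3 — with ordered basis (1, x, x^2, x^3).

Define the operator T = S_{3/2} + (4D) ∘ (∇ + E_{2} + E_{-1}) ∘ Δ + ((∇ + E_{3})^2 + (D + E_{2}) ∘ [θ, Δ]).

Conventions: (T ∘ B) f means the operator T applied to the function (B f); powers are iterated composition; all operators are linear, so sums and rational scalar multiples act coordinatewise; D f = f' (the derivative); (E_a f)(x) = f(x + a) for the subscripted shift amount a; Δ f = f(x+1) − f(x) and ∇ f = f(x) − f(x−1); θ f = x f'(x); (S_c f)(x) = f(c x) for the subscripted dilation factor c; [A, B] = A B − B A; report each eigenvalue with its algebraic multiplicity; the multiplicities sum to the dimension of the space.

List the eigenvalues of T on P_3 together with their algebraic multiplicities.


image of 1: 2
image of x: (5/2)x + 7
image of x^2: (13/4)x^2 + 14x + 56
image of x^3: (35/8)x^3 + 21x^2 + 168x + 287
the matrix is upper triangular; its diagonal is (2, 5/2, 13/4, 35/8)
for a triangular matrix the eigenvalues are the diagonal entries, with algebraic multiplicity their repetition count

λ = 2 (multiplicity 1), λ = 5/2 (multiplicity 1), λ = 13/4 (multiplicity 1), λ = 35/8 (multiplicity 1)


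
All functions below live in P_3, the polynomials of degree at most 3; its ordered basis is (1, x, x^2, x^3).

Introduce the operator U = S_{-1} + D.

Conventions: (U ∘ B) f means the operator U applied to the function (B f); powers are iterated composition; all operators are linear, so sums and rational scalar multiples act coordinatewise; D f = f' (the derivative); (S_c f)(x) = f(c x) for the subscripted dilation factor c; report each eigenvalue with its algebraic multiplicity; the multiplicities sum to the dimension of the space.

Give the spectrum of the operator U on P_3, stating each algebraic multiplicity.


image of 1: 1
image of x: -x + 1
image of x^2: x^2 + 2x
image of x^3: -x^3 + 3x^2
the matrix is upper triangular; its diagonal is (1, -1, 1, -1)
for a triangular matrix the eigenvalues are the diagonal entries, with algebraic multiplicity their repetition count

λ = -1 (multiplicity 2), λ = 1 (multiplicity 2)


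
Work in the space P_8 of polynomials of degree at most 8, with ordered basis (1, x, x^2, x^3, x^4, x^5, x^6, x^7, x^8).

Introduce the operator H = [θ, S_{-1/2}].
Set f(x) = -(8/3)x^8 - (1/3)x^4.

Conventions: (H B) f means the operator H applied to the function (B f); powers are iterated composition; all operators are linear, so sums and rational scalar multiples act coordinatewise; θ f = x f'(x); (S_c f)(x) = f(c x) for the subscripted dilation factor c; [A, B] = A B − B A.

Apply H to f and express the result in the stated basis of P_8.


g(x) = 0

S_{-1/2} f = -(1/96)x^8 - (1/48)x^4
θ S_{-1/2} f = -(1/12)x^8 - (1/12)x^4
θ f = -(64/3)x^8 - (4/3)x^4
S_{-1/2} θ f = -(1/12)x^8 - (1/12)x^4
[θ, S_{-1/2}] f = 0


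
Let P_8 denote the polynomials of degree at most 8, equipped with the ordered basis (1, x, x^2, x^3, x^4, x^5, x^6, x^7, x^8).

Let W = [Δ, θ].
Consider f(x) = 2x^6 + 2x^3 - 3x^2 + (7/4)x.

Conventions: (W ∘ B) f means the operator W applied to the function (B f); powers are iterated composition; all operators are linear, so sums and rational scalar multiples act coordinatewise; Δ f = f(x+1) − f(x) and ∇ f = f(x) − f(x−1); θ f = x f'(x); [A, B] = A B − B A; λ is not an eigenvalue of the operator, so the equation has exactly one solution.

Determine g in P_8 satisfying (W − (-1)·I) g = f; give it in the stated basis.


the result is g(x) = 2x^6 - 12x^5 + 122x^3 - 129x^2 - (1169/4)x + 929/4

write g with unknown coordinates in the stated basis and equate coefficients in (W − (-1)·I) g = f
solving from the highest basis element down gives g = 2x^6 - 12x^5 + 122x^3 - 129x^2 - (1169/4)x + 929/4
check: W g = 12x^5 - 120x^3 + 126x^2 + 294x - 929/4
so W g − (-1)·g = 2x^6 + 2x^3 - 3x^2 + (7/4)x = f ✓


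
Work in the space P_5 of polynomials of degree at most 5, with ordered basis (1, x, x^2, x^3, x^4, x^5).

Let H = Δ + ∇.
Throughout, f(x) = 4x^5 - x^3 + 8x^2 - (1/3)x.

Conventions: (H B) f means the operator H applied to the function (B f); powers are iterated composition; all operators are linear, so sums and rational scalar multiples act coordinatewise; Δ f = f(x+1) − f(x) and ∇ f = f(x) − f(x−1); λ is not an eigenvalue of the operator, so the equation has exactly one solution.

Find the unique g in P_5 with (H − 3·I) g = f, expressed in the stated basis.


g(x) = -(4/3)x^5 - (40/9)x^4 - (311/27)x^3 - (934/27)x^2 - (4687/81)x - 11456/243

write g with unknown coordinates in the stated basis and equate coefficients in (H − 3·I) g = f
solving from the highest basis element down gives g = -(4/3)x^5 - (40/9)x^4 - (311/27)x^3 - (934/27)x^2 - (4687/81)x - 11456/243
check: H g = -(40/3)x^4 - (320/9)x^3 - (862/9)x^2 - (4696/27)x - 11456/81
so H g − 3·g = 4x^5 - x^3 + 8x^2 - (1/3)x = f ✓


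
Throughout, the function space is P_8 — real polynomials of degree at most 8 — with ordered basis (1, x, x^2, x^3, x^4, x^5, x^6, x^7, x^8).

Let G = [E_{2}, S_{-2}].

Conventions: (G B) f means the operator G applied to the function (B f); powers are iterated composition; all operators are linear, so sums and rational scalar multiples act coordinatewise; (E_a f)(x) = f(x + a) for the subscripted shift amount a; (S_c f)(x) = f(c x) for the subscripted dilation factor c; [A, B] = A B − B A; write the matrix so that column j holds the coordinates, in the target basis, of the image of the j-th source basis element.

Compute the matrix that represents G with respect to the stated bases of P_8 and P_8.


the matrix is [[0, -6, 12, -72, 240, -1056, 4032, -16512, 65280]; [0, 0, 24, -72, 576, -2400, 12672, -56448, 264192]; [0, 0, 0, -72, 288, -2880, 14400, -88704, 451584]; [0, 0, 0, 0, 192, -960, 11520, -67200, 473088]; [0, 0, 0, 0, 0, -480, 2880, -40320, 268800]; [0, 0, 0, 0, 0, 0, 1152, -8064, 129024]; [0, 0, 0, 0, 0, 0, 0, -2688, 21504]; [0, 0, 0, 0, 0, 0, 0, 0, 6144]; [0, 0, 0, 0, 0, 0, 0, 0, 0]] (rows listed top to bottom)

image of 1: 0
image of x: -6
image of x^2: 24x + 12
image of x^3: -72x^2 - 72x - 72
image of x^4: 192x^3 + 288x^2 + 576x + 240
image of x^5: -480x^4 - 960x^3 - 2880x^2 - 2400x - 1056
image of x^6: 1152x^5 + 2880x^4 + 11520x^3 + 14400x^2 + 12672x + 4032
image of x^7: -2688x^6 - 8064x^5 - 40320x^4 - 67200x^3 - 88704x^2 - 56448x - 16512
image of x^8: 6144x^7 + 21504x^6 + 129024x^5 + 268800x^4 + 473088x^3 + 451584x^2 + 264192x + 65280
each image's coordinates form column j of the matrix


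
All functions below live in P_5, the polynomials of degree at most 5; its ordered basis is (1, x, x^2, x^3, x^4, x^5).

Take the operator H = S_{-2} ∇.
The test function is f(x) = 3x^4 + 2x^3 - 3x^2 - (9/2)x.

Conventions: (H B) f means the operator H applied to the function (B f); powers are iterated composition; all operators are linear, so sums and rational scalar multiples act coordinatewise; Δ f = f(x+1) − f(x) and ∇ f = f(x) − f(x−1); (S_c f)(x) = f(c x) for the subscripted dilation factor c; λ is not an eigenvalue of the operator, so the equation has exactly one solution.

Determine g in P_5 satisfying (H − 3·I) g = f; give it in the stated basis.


the image equals g(x) = -x^4 + 10x^3 + 49x^2 - (247/6)x - 475/18

write g with unknown coordinates in the stated basis and equate coefficients in (H − 3·I) g = f
solving from the highest basis element down gives g = -x^4 + 10x^3 + 49x^2 - (247/6)x - 475/18
check: H g = 32x^3 + 144x^2 - 128x - 475/6
so H g − 3·g = 3x^4 + 2x^3 - 3x^2 - (9/2)x = f ✓


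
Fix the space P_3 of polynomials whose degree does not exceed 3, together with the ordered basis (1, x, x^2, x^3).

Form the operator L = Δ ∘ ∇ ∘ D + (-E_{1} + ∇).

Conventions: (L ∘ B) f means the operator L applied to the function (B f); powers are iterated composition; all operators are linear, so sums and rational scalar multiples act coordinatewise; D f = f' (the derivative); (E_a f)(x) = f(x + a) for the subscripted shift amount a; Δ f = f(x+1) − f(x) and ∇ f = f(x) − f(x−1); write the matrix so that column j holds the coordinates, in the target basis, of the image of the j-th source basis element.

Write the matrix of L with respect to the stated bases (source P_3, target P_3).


image of 1: -1
image of x: -x
image of x^2: -x^2 - 2
image of x^3: -x^3 - 6x + 6
each image's coordinates form column j of the matrix

the matrix is [[-1, 0, -2, 6]; [0, -1, 0, -6]; [0, 0, -1, 0]; [0, 0, 0, -1]] (rows listed top to bottom)


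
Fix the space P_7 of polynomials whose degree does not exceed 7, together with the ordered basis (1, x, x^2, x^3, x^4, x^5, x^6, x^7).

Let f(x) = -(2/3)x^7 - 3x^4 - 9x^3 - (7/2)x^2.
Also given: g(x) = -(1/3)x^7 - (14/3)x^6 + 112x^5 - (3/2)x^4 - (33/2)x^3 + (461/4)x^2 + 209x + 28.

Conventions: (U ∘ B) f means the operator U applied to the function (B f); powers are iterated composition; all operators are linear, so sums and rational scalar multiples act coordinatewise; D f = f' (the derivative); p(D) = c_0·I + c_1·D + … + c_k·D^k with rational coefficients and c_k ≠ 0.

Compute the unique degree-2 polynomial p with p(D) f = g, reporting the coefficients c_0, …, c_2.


p(D) = (1/2)·I + D − 4·D^2, i.e. c_0 = 1/2, c_1 = 1, c_2 = -4

D^0 f = -(2/3)x^7 - 3x^4 - 9x^3 - (7/2)x^2
D^1 f = -(14/3)x^6 - 12x^3 - 27x^2 - 7x
D^2 f = -28x^5 - 36x^2 - 54x - 7
matching coefficients of g against c_0 f + c_1 Df + … from the top degree down determines the c_i
solution: c_0 = 1/2, c_1 = 1, c_2 = -4


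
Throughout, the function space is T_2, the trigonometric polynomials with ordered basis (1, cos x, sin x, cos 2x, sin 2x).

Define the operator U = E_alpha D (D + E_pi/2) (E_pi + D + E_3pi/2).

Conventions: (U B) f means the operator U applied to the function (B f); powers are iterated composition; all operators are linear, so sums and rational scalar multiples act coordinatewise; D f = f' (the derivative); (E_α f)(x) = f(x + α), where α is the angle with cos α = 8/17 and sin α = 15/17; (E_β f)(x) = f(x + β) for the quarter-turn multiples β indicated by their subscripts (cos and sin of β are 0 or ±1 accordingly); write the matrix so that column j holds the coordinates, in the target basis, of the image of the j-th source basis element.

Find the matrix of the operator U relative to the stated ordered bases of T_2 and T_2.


the matrix is [[0, 0, 0, 0, 0]; [0, 16/17, 30/17, 0, 0]; [0, -30/17, 16/17, 0, 0]; [0, 0, 0, 1276/289, 2248/289]; [0, 0, 0, -2248/289, 1276/289]] (rows listed top to bottom)

image of 1: 0
image of cos x: (16/17)cos x - (30/17)sin x
image of sin x: (30/17)cos x + (16/17)sin x
image of cos 2x: (1276/289)cos 2x - (2248/289)sin 2x
image of sin 2x: (2248/289)cos 2x + (1276/289)sin 2x
each image's coordinates form column j of the matrix


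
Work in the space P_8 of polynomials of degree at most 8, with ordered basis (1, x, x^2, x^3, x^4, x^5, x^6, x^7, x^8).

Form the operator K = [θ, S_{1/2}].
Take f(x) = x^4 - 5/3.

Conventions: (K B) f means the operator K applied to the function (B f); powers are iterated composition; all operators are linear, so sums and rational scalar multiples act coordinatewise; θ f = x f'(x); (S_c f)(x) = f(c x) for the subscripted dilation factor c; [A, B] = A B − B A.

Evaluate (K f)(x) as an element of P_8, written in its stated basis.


g(x) = 0

S_{1/2} f = (1/16)x^4 - 5/3
θ S_{1/2} f = (1/4)x^4
θ f = 4x^4
S_{1/2} θ f = (1/4)x^4
[θ, S_{1/2}] f = 0


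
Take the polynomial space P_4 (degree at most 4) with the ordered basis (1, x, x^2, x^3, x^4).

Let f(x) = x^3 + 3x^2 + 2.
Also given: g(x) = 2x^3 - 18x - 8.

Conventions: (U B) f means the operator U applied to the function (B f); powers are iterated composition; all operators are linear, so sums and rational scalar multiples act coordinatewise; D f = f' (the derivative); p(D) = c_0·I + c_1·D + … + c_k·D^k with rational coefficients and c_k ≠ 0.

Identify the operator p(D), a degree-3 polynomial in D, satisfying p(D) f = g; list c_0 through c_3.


D^0 f = x^3 + 3x^2 + 2
D^1 f = 3x^2 + 6x
D^2 f = 6x + 6
D^3 f = 6
matching coefficients of g against c_0 f + c_1 Df + … from the top degree down determines the c_i
solution: c_0 = 2, c_1 = -2, c_2 = -1, c_3 = -1

p(D) = 2·I − 2·D − D^2 − D^3, i.e. c_0 = 2, c_1 = -2, c_2 = -1, c_3 = -1


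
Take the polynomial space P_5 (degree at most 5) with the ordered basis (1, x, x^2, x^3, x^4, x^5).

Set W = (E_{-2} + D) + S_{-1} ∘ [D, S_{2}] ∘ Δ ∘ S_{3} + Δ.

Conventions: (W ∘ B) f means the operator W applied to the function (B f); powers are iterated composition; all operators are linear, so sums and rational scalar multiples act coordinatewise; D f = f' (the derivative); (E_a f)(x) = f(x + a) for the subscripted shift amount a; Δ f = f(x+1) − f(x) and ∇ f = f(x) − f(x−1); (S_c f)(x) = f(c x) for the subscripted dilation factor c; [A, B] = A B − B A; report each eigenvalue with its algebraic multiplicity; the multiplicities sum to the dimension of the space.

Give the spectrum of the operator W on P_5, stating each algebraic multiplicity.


image of 1: 1
image of x: x
image of x^2: x^2 + 23
image of x^3: x^3 - 309x + 74
image of x^4: x^4 + 3918x^2 - 1972x + 341
image of x^5: x^5 - 38830x^3 + 29090x^2 - 9635x + 1184
the matrix is upper triangular; its diagonal is (1, 1, 1, 1, 1, 1)
for a triangular matrix the eigenvalues are the diagonal entries, with algebraic multiplicity their repetition count

λ = 1 (multiplicity 6)


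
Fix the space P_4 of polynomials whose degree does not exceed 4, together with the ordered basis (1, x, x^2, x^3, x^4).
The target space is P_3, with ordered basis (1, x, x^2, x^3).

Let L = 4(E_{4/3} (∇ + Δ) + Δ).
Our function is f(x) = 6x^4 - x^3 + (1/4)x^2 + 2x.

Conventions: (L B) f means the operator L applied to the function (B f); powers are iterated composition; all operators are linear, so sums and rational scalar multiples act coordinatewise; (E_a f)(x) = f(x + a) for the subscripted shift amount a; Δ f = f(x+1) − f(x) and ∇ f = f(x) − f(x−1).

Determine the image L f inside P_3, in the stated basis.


∇ f = 24x^3 - 39x^2 + (55/2)x - 21/4
Δ f = 24x^3 + 33x^2 + (43/2)x + 29/4
(∇ + Δ) f = 48x^3 - 6x^2 + 49x + 2
E_{4/3} (∇ + Δ) f = 48x^3 + 186x^2 + 289x + 1534/9
Δ f = 24x^3 + 33x^2 + (43/2)x + 29/4
(E_{4/3} (∇ + Δ) + Δ) f = 72x^3 + 219x^2 + (621/2)x + 6397/36
(4(E_{4/3} (∇ + Δ) + Δ)) f = 288x^3 + 876x^2 + 1242x + 6397/9

the result is g(x) = 288x^3 + 876x^2 + 1242x + 6397/9


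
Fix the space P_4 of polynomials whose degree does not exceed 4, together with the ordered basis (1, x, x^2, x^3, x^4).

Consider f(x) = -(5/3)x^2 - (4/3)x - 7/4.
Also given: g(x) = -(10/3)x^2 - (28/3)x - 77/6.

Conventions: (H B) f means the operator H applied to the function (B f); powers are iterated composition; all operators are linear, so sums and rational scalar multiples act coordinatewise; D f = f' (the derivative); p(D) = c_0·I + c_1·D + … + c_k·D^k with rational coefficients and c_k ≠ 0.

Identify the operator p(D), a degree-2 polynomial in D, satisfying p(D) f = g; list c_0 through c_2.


D^0 f = -(5/3)x^2 - (4/3)x - 7/4
D^1 f = -(10/3)x - 4/3
D^2 f = -10/3
matching coefficients of g against c_0 f + c_1 Df + … from the top degree down determines the c_i
solution: c_0 = 2, c_1 = 2, c_2 = 2

c_0 = 2, c_1 = 2, c_2 = 2


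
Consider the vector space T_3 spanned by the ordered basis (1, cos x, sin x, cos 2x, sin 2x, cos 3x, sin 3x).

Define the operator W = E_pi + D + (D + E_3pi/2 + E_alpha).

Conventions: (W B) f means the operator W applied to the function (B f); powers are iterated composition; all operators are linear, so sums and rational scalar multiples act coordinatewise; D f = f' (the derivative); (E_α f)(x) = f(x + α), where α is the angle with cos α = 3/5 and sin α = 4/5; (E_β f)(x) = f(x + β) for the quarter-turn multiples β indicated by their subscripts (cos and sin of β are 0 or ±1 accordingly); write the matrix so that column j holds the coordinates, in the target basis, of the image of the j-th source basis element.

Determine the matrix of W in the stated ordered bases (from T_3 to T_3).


the matrix is [[3, 0, 0, 0, 0, 0, 0]; [0, -2/5, 9/5, 0, 0, 0, 0]; [0, -9/5, -2/5, 0, 0, 0, 0]; [0, 0, 0, -7/25, 124/25, 0, 0]; [0, 0, 0, -124/25, -7/25, 0, 0]; [0, 0, 0, 0, 0, -242/125, 919/125]; [0, 0, 0, 0, 0, -919/125, -242/125]] (rows listed top to bottom)

image of 1: 3
image of cos x: -(2/5)cos x - (9/5)sin x
image of sin x: (9/5)cos x - (2/5)sin x
image of cos 2x: -(7/25)cos 2x - (124/25)sin 2x
image of sin 2x: (124/25)cos 2x - (7/25)sin 2x
image of cos 3x: -(242/125)cos 3x - (919/125)sin 3x
image of sin 3x: (919/125)cos 3x - (242/125)sin 3x
each image's coordinates form column j of the matrix


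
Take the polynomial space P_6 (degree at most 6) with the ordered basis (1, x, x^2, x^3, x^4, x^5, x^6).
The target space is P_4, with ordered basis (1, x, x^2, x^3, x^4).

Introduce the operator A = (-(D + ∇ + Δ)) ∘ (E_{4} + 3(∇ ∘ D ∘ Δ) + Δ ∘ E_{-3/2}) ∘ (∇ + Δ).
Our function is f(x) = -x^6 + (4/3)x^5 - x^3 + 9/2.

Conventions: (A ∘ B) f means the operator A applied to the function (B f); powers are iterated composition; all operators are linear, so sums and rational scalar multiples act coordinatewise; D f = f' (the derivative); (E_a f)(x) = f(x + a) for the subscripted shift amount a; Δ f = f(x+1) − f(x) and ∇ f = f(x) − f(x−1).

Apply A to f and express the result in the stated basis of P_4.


∇ f = -6x^5 + (65/3)x^4 - (100/3)x^3 + (76/3)x^2 - (29/3)x + 4/3
Δ f = -6x^5 - (25/3)x^4 - (20/3)x^3 - (14/3)x^2 - (7/3)x - 2/3
(∇ + Δ) f = -12x^5 + (40/3)x^4 - 40x^3 + (62/3)x^2 - 12x + 2/3
E_{4} (∇ + Δ) f = -12x^5 - (680/3)x^4 - (5240/3)x^3 - (20578/3)x^2 - (41140/3)x - 33454/3
Δ (∇ + Δ) f = -60x^4 - (200/3)x^3 - 160x^2 - (256/3)x - 30
D Δ (∇ + Δ) f = -240x^3 - 200x^2 - 320x - 256/3
∇ D Δ (∇ + Δ) f = -720x^2 + 320x - 360
(3(∇ ∘ D ∘ Δ)) (∇ + Δ) f = -2160x^2 + 960x - 1080
E_{-3/2} (∇ + Δ) f = -12x^5 + (310/3)x^4 - 390x^3 + (2357/3)x^2 - (3311/4)x + 8611/24
Δ E_{-3/2} (∇ + Δ) f = -60x^4 + (880/3)x^3 - 670x^2 + (2264/3)x - 1363/4
(E_{4} + 3(∇ ∘ D ∘ Δ) + Δ ∘ E_{-3/2}) (∇ + Δ) f = -12x^5 - (860/3)x^4 - (4360/3)x^3 - (29068/3)x^2 - (35996/3)x - 150865/12
D (E_{4} + 3(∇ ∘ D ∘ Δ) + Δ ∘ E_{-3/2}) (∇ + Δ) f = -60x^4 - (3440/3)x^3 - 4360x^2 - (58136/3)x - 35996/3
∇ (E_{4} + 3(∇ ∘ D ∘ Δ) + Δ ∘ E_{-3/2}) (∇ + Δ) f = -60x^4 - (3080/3)x^3 - 2760x^2 - (48316/3)x - 3488
Δ (E_{4} + 3(∇ ∘ D ∘ Δ) + Δ ∘ E_{-3/2}) (∇ + Δ) f = -60x^4 - (3800/3)x^3 - 6200x^2 - (74836/3)x - 23440
(D + ∇ + Δ) (E_{4} + 3(∇ ∘ D ∘ Δ) + Δ ∘ E_{-3/2}) (∇ + Δ) f = -180x^4 - 3440x^3 - 13320x^2 - (181288/3)x - 116780/3
(-(D + ∇ + Δ)) (E_{4} + 3(∇ ∘ D ∘ Δ) + Δ ∘ E_{-3/2}) (∇ + Δ) f = 180x^4 + 3440x^3 + 13320x^2 + (181288/3)x + 116780/3

the result is g(x) = 180x^4 + 3440x^3 + 13320x^2 + (181288/3)x + 116780/3


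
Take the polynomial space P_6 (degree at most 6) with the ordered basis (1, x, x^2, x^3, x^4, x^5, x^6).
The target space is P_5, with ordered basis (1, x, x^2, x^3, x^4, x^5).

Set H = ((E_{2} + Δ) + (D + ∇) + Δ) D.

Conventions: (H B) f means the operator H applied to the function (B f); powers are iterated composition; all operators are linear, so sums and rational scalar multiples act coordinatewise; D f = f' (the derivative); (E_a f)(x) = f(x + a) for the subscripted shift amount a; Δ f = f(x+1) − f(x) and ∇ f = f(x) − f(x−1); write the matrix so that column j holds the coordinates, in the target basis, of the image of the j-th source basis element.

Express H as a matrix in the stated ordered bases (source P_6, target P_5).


image of 1: 0
image of x: 1
image of x^2: 2x + 12
image of x^3: 3x^2 + 36x + 15
image of x^4: 4x^3 + 72x^2 + 60x + 44
image of x^5: 5x^4 + 120x^3 + 150x^2 + 220x + 85
image of x^6: 6x^5 + 180x^4 + 300x^3 + 660x^2 + 510x + 210
each image's coordinates form column j of the matrix

the matrix is [[0, 1, 12, 15, 44, 85, 210]; [0, 0, 2, 36, 60, 220, 510]; [0, 0, 0, 3, 72, 150, 660]; [0, 0, 0, 0, 4, 120, 300]; [0, 0, 0, 0, 0, 5, 180]; [0, 0, 0, 0, 0, 0, 6]] (rows listed top to bottom)


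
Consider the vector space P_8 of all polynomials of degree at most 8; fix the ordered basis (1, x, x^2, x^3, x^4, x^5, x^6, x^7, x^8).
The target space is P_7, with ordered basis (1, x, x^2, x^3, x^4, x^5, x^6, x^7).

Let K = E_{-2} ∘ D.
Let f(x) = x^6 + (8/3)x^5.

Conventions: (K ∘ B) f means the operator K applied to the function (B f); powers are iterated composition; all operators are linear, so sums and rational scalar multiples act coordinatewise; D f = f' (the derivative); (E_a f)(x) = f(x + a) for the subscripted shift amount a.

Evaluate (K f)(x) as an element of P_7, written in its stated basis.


g(x) = 6x^5 - (140/3)x^4 + (400/3)x^3 - 160x^2 + (160/3)x + 64/3

D f = 6x^5 + (40/3)x^4
E_{-2} D f = 6x^5 - (140/3)x^4 + (400/3)x^3 - 160x^2 + (160/3)x + 64/3


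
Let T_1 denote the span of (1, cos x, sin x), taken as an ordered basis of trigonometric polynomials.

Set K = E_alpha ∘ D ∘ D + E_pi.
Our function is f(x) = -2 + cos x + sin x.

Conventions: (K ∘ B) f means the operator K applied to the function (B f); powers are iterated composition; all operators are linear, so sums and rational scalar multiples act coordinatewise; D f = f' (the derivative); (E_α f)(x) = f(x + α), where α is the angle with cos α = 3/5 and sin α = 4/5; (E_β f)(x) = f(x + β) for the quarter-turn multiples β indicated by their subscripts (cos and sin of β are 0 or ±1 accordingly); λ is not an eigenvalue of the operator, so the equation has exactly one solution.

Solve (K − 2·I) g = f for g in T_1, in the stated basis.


write g with unknown coordinates in the stated basis and equate coefficients in (K − 2·I) g = f
solving from the highest basis element down gives g = 2 - (7/34)cos x - (11/34)sin x
check: K g = 2 + (10/17)cos x + (6/17)sin x
so K g − 2·g = -2 + cos x + sin x = f ✓

the image equals g(x) = 2 - (7/34)cos x - (11/34)sin x


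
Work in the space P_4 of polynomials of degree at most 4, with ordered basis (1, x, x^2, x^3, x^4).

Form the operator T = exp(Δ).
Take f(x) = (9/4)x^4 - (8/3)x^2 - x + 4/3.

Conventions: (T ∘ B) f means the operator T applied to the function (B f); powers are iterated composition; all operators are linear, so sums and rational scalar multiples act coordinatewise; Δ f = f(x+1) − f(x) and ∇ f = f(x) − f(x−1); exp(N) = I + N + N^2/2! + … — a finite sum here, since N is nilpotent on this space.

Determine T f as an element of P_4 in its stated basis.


order-1 term: 9x^3 + (27/2)x^2 + (11/3)x - 17/12
order-2 term: (27/2)x^2 + 27x + 157/12
order-3 term: 9x + 27/2
order-4 term: 9/4
the series for exp(Δ) f terminates at order 4
exp(Δ) f = (9/4)x^4 + 9x^3 + (73/3)x^2 + (116/3)x + 115/4

the result is g(x) = (9/4)x^4 + 9x^3 + (73/3)x^2 + (116/3)x + 115/4


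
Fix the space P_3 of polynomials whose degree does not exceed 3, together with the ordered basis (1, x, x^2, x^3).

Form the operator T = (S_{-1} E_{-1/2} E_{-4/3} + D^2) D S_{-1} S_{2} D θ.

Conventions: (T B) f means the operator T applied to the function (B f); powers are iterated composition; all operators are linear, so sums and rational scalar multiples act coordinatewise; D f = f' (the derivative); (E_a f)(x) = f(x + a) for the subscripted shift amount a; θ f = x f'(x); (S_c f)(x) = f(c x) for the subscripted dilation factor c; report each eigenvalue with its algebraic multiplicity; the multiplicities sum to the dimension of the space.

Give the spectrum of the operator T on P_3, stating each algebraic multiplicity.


λ = 0 (multiplicity 4)

image of 1: 0
image of x: 0
image of x^2: -8
image of x^3: -72x - 132
the matrix is upper triangular; its diagonal is (0, 0, 0, 0)
for a triangular matrix the eigenvalues are the diagonal entries, with algebraic multiplicity their repetition count
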